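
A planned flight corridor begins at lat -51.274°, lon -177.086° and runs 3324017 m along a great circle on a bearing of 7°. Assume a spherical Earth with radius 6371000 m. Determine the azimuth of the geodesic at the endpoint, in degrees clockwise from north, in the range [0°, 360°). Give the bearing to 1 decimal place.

final bearing 4.7°

The arc subtends δ = 3324017/6371000 = 0.521742 rad at the centre.
With φ₁ = -51.274° = -0.894900 rad and θ = 7° = 0.122173 rad:
sin φ₂ = sin φ₁ cos δ + cos φ₁ sin δ cos θ = (-0.780147)(0.866952) + (0.625597)(0.498391)(0.992546) = -0.366882
φ₂ = asin(-0.366882) = -0.375655 rad = -21.523°.
Then Δλ = atan2(0.037998, 0.580730) = 0.065338 rad, from sin θ sin δ cos φ₁ over cos δ − sin φ₁ sin φ₂.
Hence λ₂ = -177.086° + 3.744° = -173.342°.
The forward bearing on arrival equals the back-azimuth from the destination plus 180°.
Back-azimuth from P₂ (-21.5°, -173.3°) to P₁ (-51.3°, -177.1°), with Δλ' = λ₁ − λ₂ = -3.7°: atan2( sin Δλ' cos φ₁ , cos φ₂ sin φ₁ − sin φ₂ cos φ₁ cos Δλ' ) = 184.7°.
Final bearing = (184.7° + 180°) mod 360° = 4.7°.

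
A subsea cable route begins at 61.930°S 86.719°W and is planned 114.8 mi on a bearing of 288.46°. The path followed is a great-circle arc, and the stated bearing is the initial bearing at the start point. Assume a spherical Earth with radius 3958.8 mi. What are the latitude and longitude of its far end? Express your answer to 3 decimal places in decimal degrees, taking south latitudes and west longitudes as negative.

δ = 114.8/3958.8 = 0.028999 rad (1.6615°).
Start latitude φ₁ = -1.080882 rad; initial bearing θ = 5.034577 rad.
sin φ₂ = sin φ₁ cos δ + cos φ₁ sin δ cos θ = (-0.882373)(0.999580) + (0.470550)(0.028995)(0.316643) = -0.877682
φ₂ = asin(-0.877682) = -1.071004 rad = -61.364°.
For the longitude increment, Δλ = atan2( sin θ sin δ cos φ₁, cos δ − sin φ₁ sin φ₂ ) = atan2(-0.012941, 0.225136) = -3.290°.
λ₂ = λ₁ + Δλ = -90.009°.

latitude -61.364°, longitude -90.009°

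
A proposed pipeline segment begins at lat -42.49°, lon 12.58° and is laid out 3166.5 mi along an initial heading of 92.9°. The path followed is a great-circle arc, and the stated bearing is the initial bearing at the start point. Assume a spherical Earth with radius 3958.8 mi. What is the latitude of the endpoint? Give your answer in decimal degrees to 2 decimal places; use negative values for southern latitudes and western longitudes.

latitude -29.83°

δ = 3166.5/3958.8 = 0.799864 rad (45.8288°).
With φ₁ = -42.49° = -0.741590 rad and θ = 92.9° = 1.621411 rad:
Destination latitude: φ₂ = arcsin( sin φ₁ cos δ + cos φ₁ sin δ cos θ ) = arcsin(-0.497424) = -29.83°.
For the longitude increment, Δλ = atan2( sin θ sin δ cos φ₁, cos δ − sin φ₁ sin φ₂ ) = atan2(0.528228, 0.360814) = 55.66°.
Hence λ₂ = 12.58° + 55.66° = 68.24°.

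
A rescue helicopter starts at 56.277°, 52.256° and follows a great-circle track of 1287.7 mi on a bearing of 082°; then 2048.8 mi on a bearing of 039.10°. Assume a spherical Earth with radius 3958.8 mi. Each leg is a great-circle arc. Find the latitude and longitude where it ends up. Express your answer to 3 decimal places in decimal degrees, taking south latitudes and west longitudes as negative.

latitude 68.438°, longitude 143.266°

Apply the spherical direct solution leg by leg, carrying full precision between legs.
Leg 1: from (56.277°, 52.256°), δ = 1287.7/3958.8 = 0.325275 rad, θ = 82° → φ = 54.371°, λ = 85.161°.
Leg 2: from (54.371°, 85.161°), δ = 2048.8/3958.8 = 0.517531 rad, θ = 39.1° → φ = 68.438°, λ = 143.266°.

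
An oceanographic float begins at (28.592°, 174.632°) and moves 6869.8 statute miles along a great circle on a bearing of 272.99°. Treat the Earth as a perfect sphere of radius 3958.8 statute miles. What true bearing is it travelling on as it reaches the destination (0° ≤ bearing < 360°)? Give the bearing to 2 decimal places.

final bearing 241.32°

Central angle δ = d/R = 1.735324 rad.
With φ₁ = 28.592° = 0.499025 rad and θ = 272.99° = 4.764574 rad:
Destination latitude: φ₂ = arcsin( sin φ₁ cos δ + cos φ₁ sin δ cos θ ) = arcsin(-0.033201) = -1.903°.
For the longitude increment, Δλ = atan2( sin θ sin δ cos φ₁, cos δ − sin φ₁ sin φ₂ ) = atan2(-0.865013, -0.147897) = -99.702°.
λ₂ = 174.632° + -99.702° = 74.930°.
The forward bearing on arrival equals the back-azimuth from the destination plus 180°.
Back-azimuth from P₂ (-1.90°, 74.93°) to P₁ (28.59°, 174.63°), with Δλ' = λ₁ − λ₂ = 99.70°: atan2( sin Δλ' cos φ₁ , cos φ₂ sin φ₁ − sin φ₂ cos φ₁ cos Δλ' ) = 61.32°.
Final bearing = (61.32° + 180°) mod 360° = 241.32°.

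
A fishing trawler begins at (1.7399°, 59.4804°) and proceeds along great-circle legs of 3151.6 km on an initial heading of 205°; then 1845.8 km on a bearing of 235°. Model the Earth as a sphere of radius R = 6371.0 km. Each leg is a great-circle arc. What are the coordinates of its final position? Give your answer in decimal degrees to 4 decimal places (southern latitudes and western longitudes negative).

Apply the spherical direct solution leg by leg, carrying full precision between legs.
Leg 1: from (1.7399°, 59.4804°), δ = 3151.6/6371 = 0.494679 rad, θ = 205° → φ = -23.7876°, λ = 46.8145°.
Leg 2: from (-23.7876°, 46.8145°), δ = 1845.8/6371 = 0.289719 rad, θ = 235° → φ = -32.4442°, λ = 30.7154°.

latitude -32.4442°, longitude 30.7154°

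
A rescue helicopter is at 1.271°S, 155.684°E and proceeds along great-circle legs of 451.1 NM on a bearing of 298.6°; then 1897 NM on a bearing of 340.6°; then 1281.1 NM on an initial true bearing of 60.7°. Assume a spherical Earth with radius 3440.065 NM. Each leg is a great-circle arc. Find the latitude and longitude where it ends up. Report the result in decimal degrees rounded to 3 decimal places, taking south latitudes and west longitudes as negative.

latitude 40.038°, longitude 161.744°

Apply the spherical direct solution leg by leg, carrying full precision between legs.
Leg 1: from (-1.271°, 155.684°), δ = 451.1/3440.065 = 0.131131 rad, θ = 298.6° → φ = 2.326°, λ = 149.086°.
Leg 2: from (2.326°, 149.086°), δ = 1897/3440.065 = 0.551443 rad, θ = 340.6° → φ = 31.893°, λ = 137.259°.
Leg 3: from (31.893°, 137.259°), δ = 1281.1/3440.065 = 0.372406 rad, θ = 60.7° → φ = 40.038°, λ = 161.744°.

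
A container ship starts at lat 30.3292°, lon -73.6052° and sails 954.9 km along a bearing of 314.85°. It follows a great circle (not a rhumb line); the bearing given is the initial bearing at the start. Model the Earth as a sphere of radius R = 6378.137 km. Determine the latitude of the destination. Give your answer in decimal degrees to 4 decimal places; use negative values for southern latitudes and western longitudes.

latitude 36.1651°

Central angle δ = d/R = 0.149715 rad.
Start latitude φ₁ = 0.529344 rad; initial bearing θ = 5.495169 rad.
Destination latitude: φ₂ = arcsin( sin φ₁ cos δ + cos φ₁ sin δ cos θ ) = arcsin(0.590115) = 36.1651°.
Δλ = atan2( sin θ sin δ cos φ₁ , cos δ − sin φ₁ sin φ₂ ) = atan2(-0.091272, 0.690825) = -0.131360 rad = -7.5264°.
λ₂ = -73.6052° + -7.5264° = -81.1316°.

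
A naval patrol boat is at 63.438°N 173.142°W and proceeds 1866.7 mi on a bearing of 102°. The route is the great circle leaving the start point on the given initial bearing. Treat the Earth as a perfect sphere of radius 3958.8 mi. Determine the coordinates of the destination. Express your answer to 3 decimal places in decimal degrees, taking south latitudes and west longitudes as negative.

latitude 48.991°, longitude -130.521°

Central angle δ = d/R = 0.471532 rad.
Converting: φ₁ = 1.107202 rad, θ = 1.780236 rad.
sin φ₂ = sin φ₁ cos δ + cos φ₁ sin δ cos θ = (0.894451)(0.890874) + (0.447166)(0.454251)(-0.207912) = 0.754610
φ₂ = asin(0.754610) = 0.855060 rad = 48.991°.
Δλ = atan2( sin θ sin δ cos φ₁ , cos δ − sin φ₁ sin φ₂ ) = atan2(0.198687, 0.215911) = 0.743877 rad = 42.621°.
λ₂ = λ₁ + Δλ = -130.521°.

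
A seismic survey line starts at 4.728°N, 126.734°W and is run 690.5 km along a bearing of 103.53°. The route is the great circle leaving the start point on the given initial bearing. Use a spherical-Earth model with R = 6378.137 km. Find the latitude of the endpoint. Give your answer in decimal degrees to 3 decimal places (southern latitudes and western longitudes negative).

δ = 690.5/6378.137 = 0.108260 rad (6.2029°).
Converting: φ₁ = 0.082519 rad, θ = 1.806939 rad.
sin φ₂ = sin φ₁ cos δ + cos φ₁ sin δ cos θ = (0.082426)(0.994146) + (0.996597)(0.108049)(-0.233954) = 0.056750
φ₂ = asin(0.056750) = 0.056781 rad = 3.253°.
Δλ = atan2( sin θ sin δ cos φ₁ , cos δ − sin φ₁ sin φ₂ ) = atan2(0.104693, 0.989468) = 0.105415 rad = 6.040°.
λ₂ = λ₁ + Δλ = -120.694°.

latitude 3.253°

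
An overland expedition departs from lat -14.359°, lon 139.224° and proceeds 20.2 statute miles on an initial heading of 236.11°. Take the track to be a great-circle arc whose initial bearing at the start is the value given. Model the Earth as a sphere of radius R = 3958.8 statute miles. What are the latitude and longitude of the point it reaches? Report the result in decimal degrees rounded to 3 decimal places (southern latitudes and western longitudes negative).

Central angle δ = d/R = 0.005103 rad.
Converting: φ₁ = -0.250612 rad, θ = 4.120897 rad.
Destination latitude: φ₂ = arcsin( sin φ₁ cos δ + cos φ₁ sin δ cos θ ) = arcsin(-0.250750) = -14.522°.
Then Δλ = atan2(-0.004103, 0.937802) = -0.004375 rad, from sin θ sin δ cos φ₁ over cos δ − sin φ₁ sin φ₂.
λ₂ = λ₁ + Δλ = 138.973°.

latitude -14.522°, longitude 138.973°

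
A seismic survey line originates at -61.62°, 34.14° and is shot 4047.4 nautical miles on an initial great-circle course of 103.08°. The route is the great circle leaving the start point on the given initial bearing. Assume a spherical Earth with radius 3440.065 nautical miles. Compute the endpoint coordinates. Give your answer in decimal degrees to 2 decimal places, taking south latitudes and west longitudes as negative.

latitude -25.93°, longitude 124.22°

Angular distance δ = d/R = 4047.4 / 3440.065 = 1.176548 rad.
Start latitude φ₁ = -1.075472 rad; initial bearing θ = 1.799085 rad.
Destination latitude: φ₂ = arcsin( sin φ₁ cos δ + cos φ₁ sin δ cos θ ) = arcsin(-0.437267) = -25.93°.
For the longitude increment, Δλ = atan2( sin θ sin δ cos φ₁, cos δ − sin φ₁ sin φ₂ ) = atan2(0.427467, -0.000599) = 90.08°.
λ₂ = λ₁ + Δλ = 124.22°.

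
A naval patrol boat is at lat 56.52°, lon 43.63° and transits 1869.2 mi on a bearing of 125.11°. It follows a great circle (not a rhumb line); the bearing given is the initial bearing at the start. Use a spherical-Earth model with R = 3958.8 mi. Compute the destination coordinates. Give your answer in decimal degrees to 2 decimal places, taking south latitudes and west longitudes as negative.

latitude 36.76°, longitude 71.30°

Angular distance δ = d/R = 1869.2 / 3958.8 = 0.472163 rad.
With φ₁ = 56.52° = 0.986460 rad and θ = 125.11° = 2.183581 rad:
Destination latitude: φ₂ = arcsin( sin φ₁ cos δ + cos φ₁ sin δ cos θ ) = arcsin(0.598517) = 36.76°.
For the longitude increment, Δλ = atan2( sin θ sin δ cos φ₁, cos δ − sin φ₁ sin φ₂ ) = atan2(0.205245, 0.391377) = 27.67°.
λ₂ = 43.63° + 27.67° = 71.30°.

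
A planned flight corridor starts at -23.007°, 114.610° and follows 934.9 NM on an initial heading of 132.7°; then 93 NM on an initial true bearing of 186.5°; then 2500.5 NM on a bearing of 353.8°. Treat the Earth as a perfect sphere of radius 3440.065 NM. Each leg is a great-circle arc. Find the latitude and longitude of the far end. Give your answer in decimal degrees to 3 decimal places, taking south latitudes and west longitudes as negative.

Apply the spherical direct solution leg by leg, carrying full precision between legs.
Leg 1: from (-23.007°, 114.610°), δ = 934.9/3440.065 = 0.271768 rad, θ = 132.7° → φ = -32.960°, λ = 128.209°.
Leg 2: from (-32.960°, 128.209°), δ = 93/3440.065 = 0.027034 rad, θ = 186.5° → φ = -34.499°, λ = 127.996°.
Leg 3: from (-34.499°, 127.996°), δ = 2500.5/3440.065 = 0.726876 rad, θ = 353.8° → φ = 6.963°, λ = 123.850°.

latitude 6.963°, longitude 123.850°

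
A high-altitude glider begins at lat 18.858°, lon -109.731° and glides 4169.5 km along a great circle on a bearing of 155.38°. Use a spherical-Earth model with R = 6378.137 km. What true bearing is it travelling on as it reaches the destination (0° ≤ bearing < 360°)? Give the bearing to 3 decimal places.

Central angle δ = d/R = 0.653718 rad.
Converting: φ₁ = 0.329134 rad, θ = 2.711893 rad.
Applying the spherical law of cosines for sides, sin φ₂ = sin φ₁ cos δ + cos φ₁ sin δ cos θ = -0.266596, so φ₂ = -15.462°.
Then Δλ = atan2(0.239751, 0.879999) = 0.265990 rad, from sin θ sin δ cos φ₁ over cos δ − sin φ₁ sin φ₂.
λ₂ = -109.731° + 15.240° = -94.491°.
The forward bearing on arrival equals the back-azimuth from the destination plus 180°.
Back-azimuth from P₂ (-15.462°, -94.491°) to P₁ (18.858°, -109.731°), with Δλ' = λ₁ − λ₂ = -15.240°: atan2( sin Δλ' cos φ₁ , cos φ₂ sin φ₁ − sin φ₂ cos φ₁ cos Δλ' ) = 335.855°.
Final bearing = (335.855° + 180°) mod 360° = 155.855°.

final bearing 155.855°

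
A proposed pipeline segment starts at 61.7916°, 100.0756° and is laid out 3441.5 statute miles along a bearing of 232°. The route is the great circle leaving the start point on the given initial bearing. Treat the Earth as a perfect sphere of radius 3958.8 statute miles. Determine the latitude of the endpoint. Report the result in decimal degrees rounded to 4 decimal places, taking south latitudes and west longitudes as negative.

latitude 20.2668°

The arc subtends δ = 3441.5/3958.8 = 0.869329 rad at the centre.
Start latitude φ₁ = 1.078467 rad; initial bearing θ = 4.049164 rad.
Destination latitude: φ₂ = arcsin( sin φ₁ cos δ + cos φ₁ sin δ cos θ ) = arcsin(0.346393) = 20.2668°.
Δλ = atan2( sin θ sin δ cos φ₁ , cos δ − sin φ₁ sin φ₂ ) = atan2(-0.284534, 0.340086) = -0.696694 rad = -39.9176°.
Hence λ₂ = 100.0756° + -39.9176° = 60.1580°.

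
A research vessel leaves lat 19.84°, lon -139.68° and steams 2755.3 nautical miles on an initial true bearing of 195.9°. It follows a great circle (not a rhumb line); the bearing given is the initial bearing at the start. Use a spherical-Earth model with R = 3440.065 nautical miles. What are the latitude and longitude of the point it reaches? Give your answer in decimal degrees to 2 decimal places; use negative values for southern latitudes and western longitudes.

Central angle δ = d/R = 0.800944 rad.
With φ₁ = 19.84° = 0.346273 rad and θ = 195.9° = 3.419100 rad:
sin φ₂ = sin φ₁ cos δ + cos φ₁ sin δ cos θ = (0.339395)(0.696029) + (0.940644)(0.718014)(-0.961741) = -0.413327
φ₂ = asin(-0.413327) = -0.426105 rad = -24.41°.
Δλ = atan2( sin θ sin δ cos φ₁ , cos δ − sin φ₁ sin φ₂ ) = atan2(-0.185031, 0.836310) = -0.217739 rad = -12.48°.
Hence λ₂ = -139.68° + -12.48° = -152.16°.

latitude -24.41°, longitude -152.16°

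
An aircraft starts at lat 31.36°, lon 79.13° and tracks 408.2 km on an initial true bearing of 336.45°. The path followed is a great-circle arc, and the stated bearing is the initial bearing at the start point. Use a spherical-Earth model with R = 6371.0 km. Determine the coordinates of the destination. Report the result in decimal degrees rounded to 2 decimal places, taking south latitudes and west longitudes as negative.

latitude 34.71°, longitude 77.35°

Central angle δ = d/R = 0.064072 rad.
Converting: φ₁ = 0.547335 rad, θ = 5.872160 rad.
Applying the spherical law of cosines for sides, sin φ₂ = sin φ₁ cos δ + cos φ₁ sin δ cos θ = 0.569466, so φ₂ = 34.71°.
Then Δλ = atan2(-0.021845, 0.701590) = -0.031126 rad, from sin θ sin δ cos φ₁ over cos δ − sin φ₁ sin φ₂.
λ₂ = λ₁ + Δλ = 77.35°.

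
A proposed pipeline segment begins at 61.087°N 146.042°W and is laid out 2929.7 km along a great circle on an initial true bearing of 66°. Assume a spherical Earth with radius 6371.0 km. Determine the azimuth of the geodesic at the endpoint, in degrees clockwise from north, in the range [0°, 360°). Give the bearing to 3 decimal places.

final bearing 115.669°

Central angle δ = d/R = 0.459849 rad.
With φ₁ = 61.087° = 1.066169 rad and θ = 66° = 1.151917 rad:
sin φ₂ = sin φ₁ cos δ + cos φ₁ sin δ cos θ = (0.875355)(0.896119) + (0.483481)(0.443813)(0.406737) = 0.871698
φ₂ = asin(0.871698) = 1.058657 rad = 60.657°.
For the longitude increment, Δλ = atan2( sin θ sin δ cos φ₁, cos δ − sin φ₁ sin φ₂ ) = atan2(0.196024, 0.133074) = 55.829°.
λ₂ = λ₁ + Δλ = -90.213°.
The forward bearing on arrival equals the back-azimuth from the destination plus 180°.
Back-azimuth from P₂ (60.657°, -90.213°) to P₁ (61.087°, -146.042°), with Δλ' = λ₁ − λ₂ = -55.829°: atan2( sin Δλ' cos φ₁ , cos φ₂ sin φ₁ − sin φ₂ cos φ₁ cos Δλ' ) = 295.669°.
Final bearing = (295.669° + 180°) mod 360° = 115.669°.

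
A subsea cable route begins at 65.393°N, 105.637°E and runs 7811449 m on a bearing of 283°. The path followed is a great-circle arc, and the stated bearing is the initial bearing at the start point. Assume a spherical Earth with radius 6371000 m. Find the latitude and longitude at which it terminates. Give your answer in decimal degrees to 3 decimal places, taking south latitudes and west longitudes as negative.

latitude 23.290°, longitude 12.405°

δ = 7811449/6371000 = 1.226095 rad (70.2500°).
Converting: φ₁ = 1.141323 rad, θ = 4.939282 rad.
sin φ₂ = sin φ₁ cos δ + cos φ₁ sin δ cos θ = (0.909185)(0.337916) + (0.416392)(0.941176)(0.224951) = 0.395386
φ₂ = asin(0.395386) = 0.406488 rad = 23.290°.
For the longitude increment, Δλ = atan2( sin θ sin δ cos φ₁, cos δ − sin φ₁ sin φ₂ ) = atan2(-0.381854, -0.021563) = -93.232°.
Hence λ₂ = 105.637° + -93.232° = 12.405°.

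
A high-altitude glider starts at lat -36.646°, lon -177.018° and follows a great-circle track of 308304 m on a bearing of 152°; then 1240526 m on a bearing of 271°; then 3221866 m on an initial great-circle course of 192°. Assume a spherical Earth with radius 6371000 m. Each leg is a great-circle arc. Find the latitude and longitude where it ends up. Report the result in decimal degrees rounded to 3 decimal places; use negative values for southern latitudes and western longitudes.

Apply the spherical direct solution leg by leg, carrying full precision between legs.
Leg 1: from (-36.646°, -177.018°), δ = 308304/6371000 = 0.048392 rad, θ = 152° → φ = -39.083°, λ = -175.342°.
Leg 2: from (-39.083°, -175.342°), δ = 1240526/6371000 = 0.194714 rad, θ = 271° → φ = -38.018°, λ = 170.444°.
Leg 3: from (-38.018°, 170.444°), δ = 3221866/6371000 = 0.505708 rad, θ = 192° → φ = -65.799°, λ = 156.221°.

latitude -65.799°, longitude 156.221°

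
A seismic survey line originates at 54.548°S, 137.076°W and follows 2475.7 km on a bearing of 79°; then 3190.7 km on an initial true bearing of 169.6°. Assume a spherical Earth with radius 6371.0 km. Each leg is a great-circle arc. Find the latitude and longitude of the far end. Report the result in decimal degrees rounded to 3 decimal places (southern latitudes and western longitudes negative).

Apply the spherical direct solution leg by leg, carrying full precision between legs.
Leg 1: from (-54.548°, -137.076°), δ = 2475.7/6371 = 0.388589 rad, θ = 79° → φ = -45.393°, λ = -105.096°.
Leg 2: from (-45.393°, -105.096°), δ = 3190.7/6371 = 0.500816 rad, θ = 169.6° → φ = -72.968°, λ = -87.884°.

latitude -72.968°, longitude -87.884°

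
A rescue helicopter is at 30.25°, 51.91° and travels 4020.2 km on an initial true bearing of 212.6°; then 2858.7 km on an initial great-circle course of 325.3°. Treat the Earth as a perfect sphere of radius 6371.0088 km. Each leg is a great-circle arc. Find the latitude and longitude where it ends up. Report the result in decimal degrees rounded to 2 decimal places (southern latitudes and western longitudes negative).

latitude 19.65°, longitude 18.17°

Apply the spherical direct solution leg by leg, carrying full precision between legs.
Leg 1: from (30.25°, 51.91°), δ = 4020.2/6371.0088 = 0.631015 rad, θ = 212.6° → φ = -1.29°, λ = 33.37°.
Leg 2: from (-1.29°, 33.37°), δ = 2858.7/6371.0088 = 0.448704 rad, θ = 325.3° → φ = 19.65°, λ = 18.17°.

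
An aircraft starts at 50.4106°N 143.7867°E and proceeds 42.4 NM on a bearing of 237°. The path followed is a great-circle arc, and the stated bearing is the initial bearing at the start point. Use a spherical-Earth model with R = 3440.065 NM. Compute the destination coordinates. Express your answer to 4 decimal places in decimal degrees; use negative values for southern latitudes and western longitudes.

latitude 50.0223°, longitude 142.8649°

Angular distance δ = d/R = 42.4 / 3440.065 = 0.012325 rad.
Converting: φ₁ = 0.879831 rad, θ = 4.136430 rad.
Destination latitude: φ₂ = arcsin( sin φ₁ cos δ + cos φ₁ sin δ cos θ ) = arcsin(0.766295) = 50.0223°.
For the longitude increment, Δλ = atan2( sin θ sin δ cos φ₁, cos δ − sin φ₁ sin φ₂ ) = atan2(-0.006587, 0.409393) = -0.9218°.
λ₂ = 143.7867° + -0.9218° = 142.8649°.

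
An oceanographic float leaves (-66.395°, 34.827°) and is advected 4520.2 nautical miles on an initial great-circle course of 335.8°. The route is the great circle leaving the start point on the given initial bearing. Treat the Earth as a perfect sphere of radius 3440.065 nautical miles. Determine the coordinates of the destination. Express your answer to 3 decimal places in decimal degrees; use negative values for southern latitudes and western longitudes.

latitude 6.922°, longitude 11.287°

Central angle δ = d/R = 1.313987 rad.
Start latitude φ₁ = -1.158811 rad; initial bearing θ = 5.860816 rad.
sin φ₂ = sin φ₁ cos δ + cos φ₁ sin δ cos θ = (-0.916328)(0.253996) + (0.400429)(0.967205)(0.912120) = 0.120518
φ₂ = asin(0.120518) = 0.120811 rad = 6.922°.
Then Δλ = atan2(-0.158762, 0.364430) = -0.410852 rad, from sin θ sin δ cos φ₁ over cos δ − sin φ₁ sin φ₂.
λ₂ = 34.827° + -23.540° = 11.287°.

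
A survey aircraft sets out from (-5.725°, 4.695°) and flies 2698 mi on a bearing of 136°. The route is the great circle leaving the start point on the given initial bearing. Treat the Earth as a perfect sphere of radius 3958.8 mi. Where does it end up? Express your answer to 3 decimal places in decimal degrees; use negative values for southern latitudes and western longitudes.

latitude -31.896°, longitude 35.722°

The arc subtends δ = 2698/3958.8 = 0.681520 rad at the centre.
With φ₁ = -5.725° = -0.099920 rad and θ = 136° = 2.373648 rad:
Applying the spherical law of cosines for sides, sin φ₂ = sin φ₁ cos δ + cos φ₁ sin δ cos θ = -0.528376, so φ₂ = -31.896°.
Δλ = atan2( sin θ sin δ cos φ₁ , cos δ − sin φ₁ sin φ₂ ) = atan2(0.435434, 0.723909) = 0.541525 rad = 31.027°.
λ₂ = λ₁ + Δλ = 35.722°.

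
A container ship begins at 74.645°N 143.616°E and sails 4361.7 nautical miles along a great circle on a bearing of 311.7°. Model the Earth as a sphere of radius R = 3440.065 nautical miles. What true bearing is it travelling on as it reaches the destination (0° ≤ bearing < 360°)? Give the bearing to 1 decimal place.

Angular distance δ = d/R = 4361.7 / 3440.065 = 1.267912 rad.
Start latitude φ₁ = 1.302801 rad; initial bearing θ = 5.440191 rad.
sin φ₂ = sin φ₁ cos δ + cos φ₁ sin δ cos θ = (0.964304)(0.298274) + (0.264799)(0.954480)(0.665230) = 0.455761
φ₂ = asin(0.455761) = 0.473227 rad = 27.114°.
Δλ = atan2( sin θ sin δ cos φ₁ , cos δ − sin φ₁ sin φ₂ ) = atan2(-0.188709, -0.141218) = -2.213230 rad = -126.809°.
λ₂ = λ₁ + Δλ = 16.807°.
The forward bearing on arrival equals the back-azimuth from the destination plus 180°.
Back-azimuth from P₂ (27.1°, 16.8°) to P₁ (74.6°, 143.6°), with Δλ' = λ₁ − λ₂ = 126.8°: atan2( sin Δλ' cos φ₁ , cos φ₂ sin φ₁ − sin φ₂ cos φ₁ cos Δλ' ) = 12.8°.
Final bearing = (12.8° + 180°) mod 360° = 192.8°.

final bearing 192.8°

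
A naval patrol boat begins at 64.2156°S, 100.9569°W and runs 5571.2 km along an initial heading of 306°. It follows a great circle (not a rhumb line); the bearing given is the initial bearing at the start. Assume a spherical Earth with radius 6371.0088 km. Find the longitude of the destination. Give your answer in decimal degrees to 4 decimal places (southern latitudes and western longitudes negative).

Central angle δ = d/R = 0.874461 rad.
Start latitude φ₁ = -1.120774 rad; initial bearing θ = 5.340708 rad.
Destination latitude: φ₂ = arcsin( sin φ₁ cos δ + cos φ₁ sin δ cos θ ) = arcsin(-0.381394) = -22.4200°.
For the longitude increment, Δλ = atan2( sin θ sin δ cos φ₁, cos δ − sin φ₁ sin φ₂ ) = atan2(-0.269985, 0.297989) = -42.1773°.
λ₂ = -100.9569° + -42.1773° = -143.1342°.

longitude -143.1342°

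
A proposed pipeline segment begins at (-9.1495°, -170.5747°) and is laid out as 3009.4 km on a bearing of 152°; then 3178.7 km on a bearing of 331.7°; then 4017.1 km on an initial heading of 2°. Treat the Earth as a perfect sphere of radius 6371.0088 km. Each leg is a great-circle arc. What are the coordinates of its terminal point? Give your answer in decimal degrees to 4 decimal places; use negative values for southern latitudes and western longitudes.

Apply the spherical direct solution leg by leg, carrying full precision between legs.
Leg 1: from (-9.1495°, -170.5747°), δ = 3009.4/6371.0088 = 0.472358 rad, θ = 152° → φ = -32.5624°, λ = -155.8933°.
Leg 2: from (-32.5624°, -155.8933°), δ = 3178.7/6371.0088 = 0.498932 rad, θ = 331.7° → φ = -6.7498°, λ = -169.0979°.
Leg 3: from (-6.7498°, -169.0979°), δ = 4017.1/6371.0088 = 0.630528 rad, θ = 2° → φ = 29.3534°, λ = -167.7452°.

latitude 29.3534°, longitude -167.7452°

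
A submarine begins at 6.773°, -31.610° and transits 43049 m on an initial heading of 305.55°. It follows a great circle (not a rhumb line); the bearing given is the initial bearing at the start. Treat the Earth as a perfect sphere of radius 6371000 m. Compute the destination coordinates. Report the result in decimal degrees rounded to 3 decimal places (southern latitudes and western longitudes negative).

Angular distance δ = d/R = 43049 / 6371000 = 0.006757 rad.
With φ₁ = 6.773° = 0.118211 rad and θ = 305.55° = 5.332854 rad:
sin φ₂ = sin φ₁ cos δ + cos φ₁ sin δ cos θ = (0.117936)(0.999977) + (0.993021)(0.006757)(0.581413) = 0.121835
φ₂ = asin(0.121835) = 0.122138 rad = 6.998°.
Δλ = atan2( sin θ sin δ cos φ₁ , cos δ − sin φ₁ sin φ₂ ) = atan2(-0.005459, 0.985608) = -0.005539 rad = -0.317°.
λ₂ = -31.610° + -0.317° = -31.927°.

latitude 6.998°, longitude -31.927°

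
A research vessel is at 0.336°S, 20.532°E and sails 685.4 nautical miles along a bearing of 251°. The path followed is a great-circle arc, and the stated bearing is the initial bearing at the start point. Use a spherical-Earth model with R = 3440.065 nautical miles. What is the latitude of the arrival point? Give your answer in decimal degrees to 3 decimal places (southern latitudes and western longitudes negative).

The arc subtends δ = 685.4/3440.065 = 0.199240 rad at the centre.
With φ₁ = -0.336° = -0.005864 rad and θ = 251° = 4.380776 rad:
sin φ₂ = sin φ₁ cos δ + cos φ₁ sin δ cos θ = (-0.005864)(0.980217) + (0.999983)(0.197925)(-0.325568) = -0.070185
φ₂ = asin(-0.070185) = -0.070243 rad = -4.025°.
Δλ = atan2( sin θ sin δ cos φ₁ , cos δ − sin φ₁ sin φ₂ ) = atan2(-0.187138, 0.979806) = -0.188723 rad = -10.813°.
λ₂ = λ₁ + Δλ = 9.719°.

latitude -4.025°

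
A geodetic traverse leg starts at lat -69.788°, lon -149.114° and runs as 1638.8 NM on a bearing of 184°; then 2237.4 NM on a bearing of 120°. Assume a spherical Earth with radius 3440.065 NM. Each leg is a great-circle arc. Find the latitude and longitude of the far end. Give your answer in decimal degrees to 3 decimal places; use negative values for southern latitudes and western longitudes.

Apply the spherical direct solution leg by leg, carrying full precision between legs.
Leg 1: from (-69.788°, -149.114°), δ = 1638.8/3440.065 = 0.476386 rad, θ = 184° → φ = -82.740°, λ = 45.549°.
Leg 2: from (-82.740°, 45.549°), δ = 2237.4/3440.065 = 0.650395 rad, θ = 120° → φ = -55.866°, λ = 156.402°.

latitude -55.866°, longitude 156.402°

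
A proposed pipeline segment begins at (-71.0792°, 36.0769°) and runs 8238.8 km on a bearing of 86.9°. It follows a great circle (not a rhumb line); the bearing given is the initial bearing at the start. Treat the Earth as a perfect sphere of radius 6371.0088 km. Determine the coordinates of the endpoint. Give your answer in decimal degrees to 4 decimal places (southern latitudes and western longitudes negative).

latitude -14.0282°, longitude 117.8952°

The arc subtends δ = 8238.8/6371.0088 = 1.293170 rad at the centre.
Converting: φ₁ = -1.240566 rad, θ = 1.516691 rad.
Destination latitude: φ₂ = arcsin( sin φ₁ cos δ + cos φ₁ sin δ cos θ ) = arcsin(-0.242400) = -14.0282°.
Δλ = atan2( sin θ sin δ cos φ₁ , cos δ − sin φ₁ sin φ₂ ) = atan2(0.311388, 0.044770) = 1.427998 rad = 81.8183°.
Hence λ₂ = 36.0769° + 81.8183° = 117.8952°.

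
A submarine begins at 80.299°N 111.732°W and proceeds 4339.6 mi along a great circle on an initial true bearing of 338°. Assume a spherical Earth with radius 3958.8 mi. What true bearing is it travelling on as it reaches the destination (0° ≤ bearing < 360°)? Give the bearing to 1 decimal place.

final bearing 184.5°

The arc subtends δ = 4339.6/3958.8 = 1.096191 rad at the centre.
Start latitude φ₁ = 1.401482 rad; initial bearing θ = 5.899213 rad.
sin φ₂ = sin φ₁ cos δ + cos φ₁ sin δ cos θ = (0.985701)(0.456988) + (0.168507)(0.889473)(0.927184) = 0.589421
φ₂ = asin(0.589421) = 0.630342 rad = 36.116°.
For the longitude increment, Δλ = atan2( sin θ sin δ cos φ₁, cos δ − sin φ₁ sin φ₂ ) = atan2(-0.056147, -0.124005) = -155.640°.
λ₂ = -111.732° + -155.640° = -267.372°, normalized to (−180°, 180°] → 92.628°.
The forward bearing on arrival equals the back-azimuth from the destination plus 180°.
Back-azimuth from P₂ (36.1°, 92.6°) to P₁ (80.3°, -111.7°), with Δλ' = λ₁ − λ₂ = -204.4°: atan2( sin Δλ' cos φ₁ , cos φ₂ sin φ₁ − sin φ₂ cos φ₁ cos Δλ' ) = 4.5°.
Final bearing = (4.5° + 180°) mod 360° = 184.5°.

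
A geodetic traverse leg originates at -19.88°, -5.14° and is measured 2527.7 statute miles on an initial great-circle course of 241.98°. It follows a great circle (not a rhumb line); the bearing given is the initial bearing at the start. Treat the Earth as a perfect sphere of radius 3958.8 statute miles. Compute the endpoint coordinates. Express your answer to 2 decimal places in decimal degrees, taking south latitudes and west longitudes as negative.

latitude -32.44°, longitude -43.70°

δ = 2527.7/3958.8 = 0.638502 rad (36.5834°).
Converting: φ₁ = -0.346971 rad, θ = 4.223348 rad.
Applying the spherical law of cosines for sides, sin φ₂ = sin φ₁ cos δ + cos φ₁ sin δ cos θ = -0.536358, so φ₂ = -32.44°.
For the longitude increment, Δλ = atan2( sin θ sin δ cos φ₁, cos δ − sin φ₁ sin φ₂ ) = atan2(-0.494779, 0.620601) = -38.56°.
Hence λ₂ = -5.14° + -38.56° = -43.70°.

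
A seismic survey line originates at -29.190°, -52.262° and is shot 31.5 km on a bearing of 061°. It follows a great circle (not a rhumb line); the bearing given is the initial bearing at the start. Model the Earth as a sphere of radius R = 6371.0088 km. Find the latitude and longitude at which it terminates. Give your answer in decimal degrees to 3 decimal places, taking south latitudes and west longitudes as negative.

δ = 31.5/6371.0088 = 0.004944 rad (0.2833°).
With φ₁ = -29.190° = -0.509462 rad and θ = 61° = 1.064651 rad:
sin φ₂ = sin φ₁ cos δ + cos φ₁ sin δ cos θ = (-0.487707)(0.999988) + (0.873007)(0.004944)(0.484810) = -0.485609
φ₂ = asin(-0.485609) = -0.507059 rad = -29.052°.
For the longitude increment, Δλ = atan2( sin θ sin δ cos φ₁, cos δ − sin φ₁ sin φ₂ ) = atan2(0.003775, 0.763153) = 0.283°.
λ₂ = -52.262° + 0.283° = -51.979°.

latitude -29.052°, longitude -51.979°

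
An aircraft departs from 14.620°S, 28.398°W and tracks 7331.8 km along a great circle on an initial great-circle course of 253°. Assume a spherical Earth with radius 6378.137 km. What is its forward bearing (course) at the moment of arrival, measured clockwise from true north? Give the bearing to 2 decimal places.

Central angle δ = d/R = 1.149521 rad.
Converting: φ₁ = -0.255167 rad, θ = 4.415683 rad.
Applying the spherical law of cosines for sides, sin φ₂ = sin φ₁ cos δ + cos φ₁ sin δ cos θ = -0.361386, so φ₂ = -21.185°.
Δλ = atan2( sin θ sin δ cos φ₁ , cos δ − sin φ₁ sin φ₂ ) = atan2(-0.844436, 0.317709) = -1.210941 rad = -69.382°.
Hence λ₂ = -28.398° + -69.382° = -97.780°.
The forward bearing on arrival equals the back-azimuth from the destination plus 180°.
Back-azimuth from P₂ (-21.19°, -97.78°) to P₁ (-14.62°, -28.40°), with Δλ' = λ₁ − λ₂ = 69.38°: atan2( sin Δλ' cos φ₁ , cos φ₂ sin φ₁ − sin φ₂ cos φ₁ cos Δλ' ) = 97.06°.
Final bearing = (97.06° + 180°) mod 360° = 277.06°.

final bearing 277.06°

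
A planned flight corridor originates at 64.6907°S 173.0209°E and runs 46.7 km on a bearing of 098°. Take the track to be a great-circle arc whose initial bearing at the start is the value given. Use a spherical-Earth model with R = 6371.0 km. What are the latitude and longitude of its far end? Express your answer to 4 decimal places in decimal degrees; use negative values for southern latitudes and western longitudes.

latitude -64.7460°, longitude 173.9958°

The arc subtends δ = 46.7/6371 = 0.007330 rad at the centre.
Start latitude φ₁ = -1.129066 rad; initial bearing θ = 1.710423 rad.
Applying the spherical law of cosines for sides, sin φ₂ = sin φ₁ cos δ + cos φ₁ sin δ cos θ = -0.904425, so φ₂ = -64.7460°.
For the longitude increment, Δλ = atan2( sin θ sin δ cos φ₁, cos δ − sin φ₁ sin φ₂ ) = atan2(0.003103, 0.182361) = 0.9749°.
λ₂ = λ₁ + Δλ = 173.9958°.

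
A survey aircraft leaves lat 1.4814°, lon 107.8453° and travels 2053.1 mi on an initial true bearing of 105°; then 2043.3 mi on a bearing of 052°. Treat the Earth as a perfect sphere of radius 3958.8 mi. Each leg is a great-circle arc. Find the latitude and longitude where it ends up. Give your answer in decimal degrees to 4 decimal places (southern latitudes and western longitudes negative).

Apply the spherical direct solution leg by leg, carrying full precision between legs.
Leg 1: from (1.4814°, 107.8453°), δ = 2053.1/3958.8 = 0.518617 rad, θ = 105° → φ = -6.0730°, λ = 136.6282°.
Leg 2: from (-6.0730°, 136.6282°), δ = 2043.3/3958.8 = 0.516141 rad, θ = 52° → φ = 12.1298°, λ = 160.0680°.

latitude 12.1298°, longitude 160.0680°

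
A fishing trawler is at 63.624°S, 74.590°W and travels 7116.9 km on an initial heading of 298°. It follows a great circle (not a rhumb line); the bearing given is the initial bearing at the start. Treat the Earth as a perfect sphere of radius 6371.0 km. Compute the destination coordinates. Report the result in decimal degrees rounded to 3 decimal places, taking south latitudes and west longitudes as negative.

The arc subtends δ = 7116.9/6371 = 1.117077 rad at the centre.
Converting: φ₁ = -1.110448 rad, θ = 5.201081 rad.
sin φ₂ = sin φ₁ cos δ + cos φ₁ sin δ cos θ = (-0.895898)(0.438311) + (0.444260)(0.898823)(0.469472) = -0.205217
φ₂ = asin(-0.205217) = -0.206685 rad = -11.842°.
For the longitude increment, Δλ = atan2( sin θ sin δ cos φ₁, cos δ − sin φ₁ sin φ₂ ) = atan2(-0.352571, 0.254458) = -54.181°.
Hence λ₂ = -74.590° + -54.181° = -128.771°.

latitude -11.842°, longitude -128.771°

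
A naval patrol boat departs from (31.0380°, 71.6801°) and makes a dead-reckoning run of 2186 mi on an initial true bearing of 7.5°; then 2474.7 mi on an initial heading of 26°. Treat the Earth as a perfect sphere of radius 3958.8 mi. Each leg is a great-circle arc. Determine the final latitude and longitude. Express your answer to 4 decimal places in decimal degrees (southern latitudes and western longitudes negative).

latitude 74.2820°, longitude -171.1312°

Apply the spherical direct solution leg by leg, carrying full precision between legs.
Leg 1: from (31.0380°, 71.6801°), δ = 2186/3958.8 = 0.552188 rad, θ = 7.5° → φ = 62.1999°, λ = 80.1219°.
Leg 2: from (62.1999°, 80.1219°), δ = 2474.7/3958.8 = 0.625114 rad, θ = 26° → φ = 74.2820°, λ = -171.1312°.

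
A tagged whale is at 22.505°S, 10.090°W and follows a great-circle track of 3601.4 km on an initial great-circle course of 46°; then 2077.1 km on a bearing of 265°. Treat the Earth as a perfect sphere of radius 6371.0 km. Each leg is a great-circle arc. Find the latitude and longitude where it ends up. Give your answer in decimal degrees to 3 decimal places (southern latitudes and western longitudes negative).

Apply the spherical direct solution leg by leg, carrying full precision between legs.
Leg 1: from (-22.505°, -10.090°), δ = 3601.4/6371 = 0.565280 rad, θ = 46° → φ = 1.177°, λ = 12.578°.
Leg 2: from (1.177°, 12.578°), δ = 2077.1/6371 = 0.326024 rad, θ = 265° → φ = -0.484°, λ = -6.028°.

latitude -0.484°, longitude -6.028°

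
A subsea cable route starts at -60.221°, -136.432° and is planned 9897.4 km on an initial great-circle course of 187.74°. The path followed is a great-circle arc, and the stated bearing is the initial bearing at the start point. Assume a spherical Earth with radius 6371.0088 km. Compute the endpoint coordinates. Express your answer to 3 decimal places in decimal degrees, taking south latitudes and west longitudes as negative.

latitude -30.468°, longitude 52.556°

δ = 9897.4/6371.0088 = 1.553506 rad (89.0093°).
With φ₁ = -60.221° = -1.051055 rad and θ = 187.74° = 3.276681 rad:
Applying the spherical law of cosines for sides, sin φ₂ = sin φ₁ cos δ + cos φ₁ sin δ cos θ = -0.507064, so φ₂ = -30.468°.
Then Δλ = atan2(-0.066879, -0.422815) = -2.984718 rad, from sin θ sin δ cos φ₁ over cos δ − sin φ₁ sin φ₂.
λ₂ = -136.432° + -171.012° = -307.444°, normalized to (−180°, 180°] → 52.556°.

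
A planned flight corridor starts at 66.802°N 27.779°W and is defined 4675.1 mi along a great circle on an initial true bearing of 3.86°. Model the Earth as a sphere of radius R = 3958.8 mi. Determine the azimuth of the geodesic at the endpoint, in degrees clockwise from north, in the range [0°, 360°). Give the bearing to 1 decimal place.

final bearing 177.8°

Angular distance δ = d/R = 4675.1 / 3958.8 = 1.180939 rad.
With φ₁ = 66.802° = 1.165915 rad and θ = 3.86° = 0.067370 rad:
Applying the spherical law of cosines for sides, sin φ₂ = sin φ₁ cos δ + cos φ₁ sin δ cos θ = 0.712854, so φ₂ = 45.468°.
Then Δλ = atan2(0.024528, -0.275163) = 3.052689 rad, from sin θ sin δ cos φ₁ over cos δ − sin φ₁ sin φ₂.
Hence λ₂ = -27.779° + 174.906° = 147.127°.
The forward bearing on arrival equals the back-azimuth from the destination plus 180°.
Back-azimuth from P₂ (45.5°, 147.1°) to P₁ (66.8°, -27.8°), with Δλ' = λ₁ − λ₂ = -174.9°: atan2( sin Δλ' cos φ₁ , cos φ₂ sin φ₁ − sin φ₂ cos φ₁ cos Δλ' ) = 357.8°.
Final bearing = (357.8° + 180°) mod 360° = 177.8°.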